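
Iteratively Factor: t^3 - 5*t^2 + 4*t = (t - 1)*(t^2 - 4*t) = t*(t - 1)*(t - 4)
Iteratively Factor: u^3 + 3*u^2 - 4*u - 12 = (u + 2)*(u^2 + u - 6) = (u + 2)*(u + 3)*(u - 2)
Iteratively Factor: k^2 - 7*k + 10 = (k - 2)*(k - 5)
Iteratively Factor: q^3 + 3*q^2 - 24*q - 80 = (q - 5)*(q^2 + 8*q + 16) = (q - 5)*(q + 4)*(q + 4)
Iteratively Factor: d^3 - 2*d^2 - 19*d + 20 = (d + 4)*(d^2 - 6*d + 5) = (d - 1)*(d + 4)*(d - 5)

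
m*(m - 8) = m^2 - 8*m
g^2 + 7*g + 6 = (g + 1)*(g + 6)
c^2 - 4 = (c - 2)*(c + 2)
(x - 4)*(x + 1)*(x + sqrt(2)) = x^3 - 3*x^2 + sqrt(2)*x^2 - 3*sqrt(2)*x - 4*x - 4*sqrt(2)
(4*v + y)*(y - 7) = 4*v*y - 28*v + y^2 - 7*y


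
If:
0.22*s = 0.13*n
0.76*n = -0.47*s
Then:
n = 0.00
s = 0.00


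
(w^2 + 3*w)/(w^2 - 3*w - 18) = w/(w - 6)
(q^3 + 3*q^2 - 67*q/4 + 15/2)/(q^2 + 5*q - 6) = (q^2 - 3*q + 5/4)/(q - 1)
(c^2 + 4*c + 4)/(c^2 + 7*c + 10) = (c + 2)/(c + 5)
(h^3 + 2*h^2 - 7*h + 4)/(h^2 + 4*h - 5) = (h^2 + 3*h - 4)/(h + 5)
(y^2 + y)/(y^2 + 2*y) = (y + 1)/(y + 2)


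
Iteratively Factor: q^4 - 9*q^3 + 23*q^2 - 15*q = (q)*(q^3 - 9*q^2 + 23*q - 15) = q*(q - 5)*(q^2 - 4*q + 3) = q*(q - 5)*(q - 1)*(q - 3)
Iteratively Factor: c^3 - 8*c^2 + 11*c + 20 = (c - 5)*(c^2 - 3*c - 4) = (c - 5)*(c - 4)*(c + 1)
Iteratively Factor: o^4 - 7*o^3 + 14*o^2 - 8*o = (o - 1)*(o^3 - 6*o^2 + 8*o) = (o - 4)*(o - 1)*(o^2 - 2*o) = (o - 4)*(o - 2)*(o - 1)*(o)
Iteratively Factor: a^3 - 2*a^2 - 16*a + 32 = (a - 4)*(a^2 + 2*a - 8) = (a - 4)*(a - 2)*(a + 4)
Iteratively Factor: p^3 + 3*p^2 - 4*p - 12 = (p - 2)*(p^2 + 5*p + 6) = (p - 2)*(p + 3)*(p + 2)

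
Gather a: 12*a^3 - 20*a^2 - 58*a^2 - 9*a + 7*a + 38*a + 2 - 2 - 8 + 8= 12*a^3 - 78*a^2 + 36*a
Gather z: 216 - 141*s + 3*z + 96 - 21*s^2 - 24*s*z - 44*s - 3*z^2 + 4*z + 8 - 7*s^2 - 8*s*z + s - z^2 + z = -28*s^2 - 184*s - 4*z^2 + z*(8 - 32*s) + 320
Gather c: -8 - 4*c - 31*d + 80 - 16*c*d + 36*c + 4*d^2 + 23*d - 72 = c*(32 - 16*d) + 4*d^2 - 8*d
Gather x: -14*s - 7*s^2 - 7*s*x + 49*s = -7*s^2 - 7*s*x + 35*s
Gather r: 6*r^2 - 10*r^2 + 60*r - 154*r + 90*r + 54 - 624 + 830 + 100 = -4*r^2 - 4*r + 360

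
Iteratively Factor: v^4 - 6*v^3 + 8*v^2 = (v)*(v^3 - 6*v^2 + 8*v) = v^2*(v^2 - 6*v + 8) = v^2*(v - 4)*(v - 2)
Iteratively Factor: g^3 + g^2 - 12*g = (g)*(g^2 + g - 12) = g*(g + 4)*(g - 3)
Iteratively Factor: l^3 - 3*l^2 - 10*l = (l + 2)*(l^2 - 5*l) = (l - 5)*(l + 2)*(l)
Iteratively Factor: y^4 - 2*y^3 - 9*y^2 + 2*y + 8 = (y + 2)*(y^3 - 4*y^2 - y + 4) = (y - 1)*(y + 2)*(y^2 - 3*y - 4) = (y - 4)*(y - 1)*(y + 2)*(y + 1)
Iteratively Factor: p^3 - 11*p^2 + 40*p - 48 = (p - 3)*(p^2 - 8*p + 16) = (p - 4)*(p - 3)*(p - 4)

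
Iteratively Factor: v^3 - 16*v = (v)*(v^2 - 16) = v*(v - 4)*(v + 4)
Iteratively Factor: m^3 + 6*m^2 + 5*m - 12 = (m + 4)*(m^2 + 2*m - 3) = (m + 3)*(m + 4)*(m - 1)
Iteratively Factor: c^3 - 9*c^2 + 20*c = (c)*(c^2 - 9*c + 20) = c*(c - 4)*(c - 5)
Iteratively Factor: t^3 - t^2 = (t)*(t^2 - t) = t*(t - 1)*(t)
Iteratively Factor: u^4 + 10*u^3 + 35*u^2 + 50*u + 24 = (u + 1)*(u^3 + 9*u^2 + 26*u + 24) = (u + 1)*(u + 2)*(u^2 + 7*u + 12) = (u + 1)*(u + 2)*(u + 4)*(u + 3)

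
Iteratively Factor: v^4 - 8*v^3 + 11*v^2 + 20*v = (v - 4)*(v^3 - 4*v^2 - 5*v) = (v - 4)*(v + 1)*(v^2 - 5*v) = (v - 5)*(v - 4)*(v + 1)*(v)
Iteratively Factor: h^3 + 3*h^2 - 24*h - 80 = (h + 4)*(h^2 - h - 20) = (h + 4)^2*(h - 5)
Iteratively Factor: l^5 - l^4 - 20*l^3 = (l - 5)*(l^4 + 4*l^3) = l*(l - 5)*(l^3 + 4*l^2) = l^2*(l - 5)*(l^2 + 4*l) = l^3*(l - 5)*(l + 4)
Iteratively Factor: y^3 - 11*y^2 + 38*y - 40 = (y - 4)*(y^2 - 7*y + 10) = (y - 4)*(y - 2)*(y - 5)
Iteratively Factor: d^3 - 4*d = (d - 2)*(d^2 + 2*d) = (d - 2)*(d + 2)*(d)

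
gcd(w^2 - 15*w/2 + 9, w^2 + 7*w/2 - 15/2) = w - 3/2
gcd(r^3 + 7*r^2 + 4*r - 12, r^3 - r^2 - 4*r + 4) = r^2 + r - 2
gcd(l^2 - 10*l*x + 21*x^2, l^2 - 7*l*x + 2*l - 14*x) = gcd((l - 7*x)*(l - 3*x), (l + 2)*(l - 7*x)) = -l + 7*x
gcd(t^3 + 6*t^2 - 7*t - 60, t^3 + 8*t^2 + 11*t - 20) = t^2 + 9*t + 20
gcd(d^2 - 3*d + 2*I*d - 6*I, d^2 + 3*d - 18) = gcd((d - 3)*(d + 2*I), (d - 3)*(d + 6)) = d - 3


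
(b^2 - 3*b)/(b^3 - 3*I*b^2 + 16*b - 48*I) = b*(b - 3)/(b^3 - 3*I*b^2 + 16*b - 48*I)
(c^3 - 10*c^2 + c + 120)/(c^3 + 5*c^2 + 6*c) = (c^2 - 13*c + 40)/(c*(c + 2))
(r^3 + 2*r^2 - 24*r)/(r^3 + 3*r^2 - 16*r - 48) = r*(r + 6)/(r^2 + 7*r + 12)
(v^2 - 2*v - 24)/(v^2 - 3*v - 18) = (v + 4)/(v + 3)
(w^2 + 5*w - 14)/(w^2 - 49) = (w - 2)/(w - 7)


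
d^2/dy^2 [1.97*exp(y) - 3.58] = 1.97*exp(y)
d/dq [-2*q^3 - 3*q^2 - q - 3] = -6*q^2 - 6*q - 1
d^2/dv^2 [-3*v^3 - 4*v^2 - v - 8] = -18*v - 8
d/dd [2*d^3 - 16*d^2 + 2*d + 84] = 6*d^2 - 32*d + 2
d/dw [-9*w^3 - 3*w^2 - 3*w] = -27*w^2 - 6*w - 3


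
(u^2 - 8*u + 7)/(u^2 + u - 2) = (u - 7)/(u + 2)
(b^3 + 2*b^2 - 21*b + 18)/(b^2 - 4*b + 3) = b + 6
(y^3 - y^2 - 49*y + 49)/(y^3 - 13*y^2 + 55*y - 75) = (y^3 - y^2 - 49*y + 49)/(y^3 - 13*y^2 + 55*y - 75)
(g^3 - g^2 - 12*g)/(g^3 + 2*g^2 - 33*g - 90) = g*(g - 4)/(g^2 - g - 30)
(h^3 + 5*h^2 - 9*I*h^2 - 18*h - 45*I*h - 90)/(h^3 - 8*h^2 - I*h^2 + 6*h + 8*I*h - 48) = (h^2 + h*(5 - 6*I) - 30*I)/(h^2 + 2*h*(-4 + I) - 16*I)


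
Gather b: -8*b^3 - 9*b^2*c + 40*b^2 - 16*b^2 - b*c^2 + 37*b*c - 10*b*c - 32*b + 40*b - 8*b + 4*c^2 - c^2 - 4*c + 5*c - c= -8*b^3 + b^2*(24 - 9*c) + b*(-c^2 + 27*c) + 3*c^2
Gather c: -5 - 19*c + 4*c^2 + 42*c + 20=4*c^2 + 23*c + 15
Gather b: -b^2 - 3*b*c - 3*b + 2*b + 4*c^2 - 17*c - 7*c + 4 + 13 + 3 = -b^2 + b*(-3*c - 1) + 4*c^2 - 24*c + 20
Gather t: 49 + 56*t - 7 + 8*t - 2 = 64*t + 40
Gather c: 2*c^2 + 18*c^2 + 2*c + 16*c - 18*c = 20*c^2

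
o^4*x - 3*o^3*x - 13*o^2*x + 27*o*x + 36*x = (o - 4)*(o - 3)*(o + 3)*(o*x + x)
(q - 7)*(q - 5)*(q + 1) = q^3 - 11*q^2 + 23*q + 35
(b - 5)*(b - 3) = b^2 - 8*b + 15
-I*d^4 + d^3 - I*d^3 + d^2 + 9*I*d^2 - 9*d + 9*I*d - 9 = (d - 3)*(d + 3)*(d + I)*(-I*d - I)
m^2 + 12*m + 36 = (m + 6)^2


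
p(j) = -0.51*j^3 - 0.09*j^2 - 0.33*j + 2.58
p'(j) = -1.53*j^2 - 0.18*j - 0.33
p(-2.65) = 12.31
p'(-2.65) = -10.60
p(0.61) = 2.23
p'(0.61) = -1.01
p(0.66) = 2.18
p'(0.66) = -1.12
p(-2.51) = 10.91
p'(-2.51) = -9.52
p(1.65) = -0.50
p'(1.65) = -4.79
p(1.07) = 1.50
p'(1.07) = -2.27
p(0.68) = 2.15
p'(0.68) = -1.16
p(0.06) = 2.56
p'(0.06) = -0.35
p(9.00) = -379.47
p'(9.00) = -125.88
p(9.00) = -379.47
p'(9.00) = -125.88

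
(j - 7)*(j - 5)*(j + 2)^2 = j^4 - 8*j^3 - 9*j^2 + 92*j + 140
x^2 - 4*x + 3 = (x - 3)*(x - 1)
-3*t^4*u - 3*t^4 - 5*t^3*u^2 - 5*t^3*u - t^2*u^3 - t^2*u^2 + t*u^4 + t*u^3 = (-3*t + u)*(t + u)^2*(t*u + t)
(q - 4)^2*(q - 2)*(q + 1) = q^4 - 9*q^3 + 22*q^2 - 32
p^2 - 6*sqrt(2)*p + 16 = (p - 4*sqrt(2))*(p - 2*sqrt(2))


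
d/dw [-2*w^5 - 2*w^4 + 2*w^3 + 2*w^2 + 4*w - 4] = -10*w^4 - 8*w^3 + 6*w^2 + 4*w + 4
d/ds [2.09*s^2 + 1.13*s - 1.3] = 4.18*s + 1.13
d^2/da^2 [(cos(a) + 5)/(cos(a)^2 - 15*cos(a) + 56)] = (-9*(1 - cos(2*a))^2*cos(a) - 35*(1 - cos(2*a))^2 - 30797*cos(a) - 1770*cos(2*a) + 555*cos(3*a) + 2*cos(5*a) + 11850)/(4*(cos(a) - 8)^3*(cos(a) - 7)^3)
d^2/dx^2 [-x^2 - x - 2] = -2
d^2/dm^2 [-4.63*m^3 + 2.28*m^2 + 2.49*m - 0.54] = 4.56 - 27.78*m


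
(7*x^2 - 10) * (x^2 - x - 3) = 7*x^4 - 7*x^3 - 31*x^2 + 10*x + 30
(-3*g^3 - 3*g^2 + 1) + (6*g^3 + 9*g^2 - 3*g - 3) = 3*g^3 + 6*g^2 - 3*g - 2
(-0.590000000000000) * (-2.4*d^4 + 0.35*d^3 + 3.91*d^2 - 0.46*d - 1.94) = 1.416*d^4 - 0.2065*d^3 - 2.3069*d^2 + 0.2714*d + 1.1446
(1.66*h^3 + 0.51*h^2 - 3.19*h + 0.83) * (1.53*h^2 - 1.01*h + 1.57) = 2.5398*h^5 - 0.8963*h^4 - 2.7896*h^3 + 5.2925*h^2 - 5.8466*h + 1.3031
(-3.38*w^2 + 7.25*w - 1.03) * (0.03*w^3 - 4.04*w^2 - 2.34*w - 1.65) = -0.1014*w^5 + 13.8727*w^4 - 21.4117*w^3 - 7.2268*w^2 - 9.5523*w + 1.6995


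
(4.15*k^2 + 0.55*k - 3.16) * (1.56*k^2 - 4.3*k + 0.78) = 6.474*k^4 - 16.987*k^3 - 4.0576*k^2 + 14.017*k - 2.4648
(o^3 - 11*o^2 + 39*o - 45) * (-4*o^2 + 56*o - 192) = -4*o^5 + 100*o^4 - 964*o^3 + 4476*o^2 - 10008*o + 8640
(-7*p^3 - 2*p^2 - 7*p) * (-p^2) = 7*p^5 + 2*p^4 + 7*p^3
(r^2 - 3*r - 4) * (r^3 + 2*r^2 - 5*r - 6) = r^5 - r^4 - 15*r^3 + r^2 + 38*r + 24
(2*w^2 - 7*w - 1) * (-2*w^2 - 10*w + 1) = -4*w^4 - 6*w^3 + 74*w^2 + 3*w - 1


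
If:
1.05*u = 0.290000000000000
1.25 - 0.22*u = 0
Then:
No Solution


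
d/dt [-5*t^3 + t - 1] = 1 - 15*t^2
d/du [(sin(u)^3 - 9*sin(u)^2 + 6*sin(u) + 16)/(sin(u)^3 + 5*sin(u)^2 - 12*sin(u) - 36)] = 2*(7*sin(u)^4 - 18*sin(u)^3 - 39*sin(u)^2 + 244*sin(u) - 12)*cos(u)/((sin(u) - 3)^2*(sin(u) + 2)^2*(sin(u) + 6)^2)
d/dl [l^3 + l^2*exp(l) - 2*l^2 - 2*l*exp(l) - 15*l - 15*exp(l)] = l^2*exp(l) + 3*l^2 - 4*l - 17*exp(l) - 15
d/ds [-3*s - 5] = -3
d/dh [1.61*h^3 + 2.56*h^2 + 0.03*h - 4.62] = 4.83*h^2 + 5.12*h + 0.03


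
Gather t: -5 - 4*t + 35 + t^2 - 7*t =t^2 - 11*t + 30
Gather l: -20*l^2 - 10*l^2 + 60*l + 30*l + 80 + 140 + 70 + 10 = -30*l^2 + 90*l + 300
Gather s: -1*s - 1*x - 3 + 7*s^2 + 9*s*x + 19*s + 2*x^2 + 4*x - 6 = 7*s^2 + s*(9*x + 18) + 2*x^2 + 3*x - 9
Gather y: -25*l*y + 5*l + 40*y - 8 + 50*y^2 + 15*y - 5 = 5*l + 50*y^2 + y*(55 - 25*l) - 13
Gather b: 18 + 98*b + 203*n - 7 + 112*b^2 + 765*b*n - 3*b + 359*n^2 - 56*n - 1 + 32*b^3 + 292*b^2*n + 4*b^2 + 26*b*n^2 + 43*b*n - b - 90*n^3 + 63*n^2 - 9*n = 32*b^3 + b^2*(292*n + 116) + b*(26*n^2 + 808*n + 94) - 90*n^3 + 422*n^2 + 138*n + 10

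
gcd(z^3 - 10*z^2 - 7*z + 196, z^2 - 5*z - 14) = z - 7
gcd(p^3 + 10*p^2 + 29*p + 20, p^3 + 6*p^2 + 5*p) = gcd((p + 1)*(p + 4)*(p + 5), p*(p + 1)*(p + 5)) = p^2 + 6*p + 5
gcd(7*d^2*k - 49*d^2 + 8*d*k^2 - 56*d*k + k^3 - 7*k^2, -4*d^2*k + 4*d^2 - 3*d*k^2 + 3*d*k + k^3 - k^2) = d + k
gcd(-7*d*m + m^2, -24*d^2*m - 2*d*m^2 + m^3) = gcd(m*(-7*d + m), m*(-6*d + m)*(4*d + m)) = m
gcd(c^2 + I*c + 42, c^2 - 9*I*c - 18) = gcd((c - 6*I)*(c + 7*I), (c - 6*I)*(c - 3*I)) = c - 6*I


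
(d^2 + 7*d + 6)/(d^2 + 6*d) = (d + 1)/d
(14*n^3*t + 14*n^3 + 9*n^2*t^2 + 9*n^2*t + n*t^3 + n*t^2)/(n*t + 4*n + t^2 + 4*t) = n*(14*n^2*t + 14*n^2 + 9*n*t^2 + 9*n*t + t^3 + t^2)/(n*t + 4*n + t^2 + 4*t)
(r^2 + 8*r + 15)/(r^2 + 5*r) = (r + 3)/r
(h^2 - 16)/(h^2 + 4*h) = (h - 4)/h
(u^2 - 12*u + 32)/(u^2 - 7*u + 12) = (u - 8)/(u - 3)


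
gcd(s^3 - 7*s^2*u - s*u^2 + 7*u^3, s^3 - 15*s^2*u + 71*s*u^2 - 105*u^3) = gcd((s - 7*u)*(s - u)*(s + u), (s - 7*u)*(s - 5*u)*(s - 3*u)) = s - 7*u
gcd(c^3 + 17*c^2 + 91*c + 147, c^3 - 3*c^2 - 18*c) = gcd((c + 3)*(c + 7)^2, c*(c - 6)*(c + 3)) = c + 3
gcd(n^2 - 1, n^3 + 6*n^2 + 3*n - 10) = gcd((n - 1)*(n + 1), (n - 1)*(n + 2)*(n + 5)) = n - 1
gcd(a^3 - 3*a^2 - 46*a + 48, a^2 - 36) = a + 6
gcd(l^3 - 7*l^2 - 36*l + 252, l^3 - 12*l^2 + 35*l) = l - 7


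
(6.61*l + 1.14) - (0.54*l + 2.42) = 6.07*l - 1.28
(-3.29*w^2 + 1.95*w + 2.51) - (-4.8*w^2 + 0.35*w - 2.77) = 1.51*w^2 + 1.6*w + 5.28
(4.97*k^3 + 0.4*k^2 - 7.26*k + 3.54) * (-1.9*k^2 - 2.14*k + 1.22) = -9.443*k^5 - 11.3958*k^4 + 19.0014*k^3 + 9.2984*k^2 - 16.4328*k + 4.3188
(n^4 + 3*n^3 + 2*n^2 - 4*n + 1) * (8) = 8*n^4 + 24*n^3 + 16*n^2 - 32*n + 8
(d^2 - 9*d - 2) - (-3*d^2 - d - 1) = 4*d^2 - 8*d - 1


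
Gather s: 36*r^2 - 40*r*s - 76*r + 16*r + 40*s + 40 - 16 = 36*r^2 - 60*r + s*(40 - 40*r) + 24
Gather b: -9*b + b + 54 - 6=48 - 8*b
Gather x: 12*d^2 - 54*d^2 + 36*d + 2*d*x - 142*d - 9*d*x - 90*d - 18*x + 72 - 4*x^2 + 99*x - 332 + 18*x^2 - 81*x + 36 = -42*d^2 - 7*d*x - 196*d + 14*x^2 - 224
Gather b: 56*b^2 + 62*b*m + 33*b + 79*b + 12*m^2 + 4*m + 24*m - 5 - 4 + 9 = 56*b^2 + b*(62*m + 112) + 12*m^2 + 28*m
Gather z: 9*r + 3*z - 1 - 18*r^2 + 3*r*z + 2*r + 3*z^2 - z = -18*r^2 + 11*r + 3*z^2 + z*(3*r + 2) - 1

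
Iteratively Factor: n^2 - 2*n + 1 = (n - 1)*(n - 1)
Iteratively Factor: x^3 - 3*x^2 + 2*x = (x)*(x^2 - 3*x + 2) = x*(x - 1)*(x - 2)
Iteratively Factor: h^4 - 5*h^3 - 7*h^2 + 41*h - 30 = (h + 3)*(h^3 - 8*h^2 + 17*h - 10) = (h - 2)*(h + 3)*(h^2 - 6*h + 5) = (h - 2)*(h - 1)*(h + 3)*(h - 5)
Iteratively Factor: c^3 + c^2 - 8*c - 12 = (c + 2)*(c^2 - c - 6) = (c + 2)^2*(c - 3)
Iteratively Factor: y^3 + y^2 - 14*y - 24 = (y - 4)*(y^2 + 5*y + 6) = (y - 4)*(y + 3)*(y + 2)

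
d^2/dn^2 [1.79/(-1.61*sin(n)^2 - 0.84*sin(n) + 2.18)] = (18.559436*sin(n)^4 + 7.262388*sin(n)^3 - 1.44596199999999*sin(n)^2 - 11.246928*sin(n) - 15.091132)/(1.61*sin(n)^2 + 0.84*sin(n) - 2.18)^3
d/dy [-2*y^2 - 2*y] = -4*y - 2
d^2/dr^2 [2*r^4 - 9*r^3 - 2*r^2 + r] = 24*r^2 - 54*r - 4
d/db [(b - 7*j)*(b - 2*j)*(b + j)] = 3*b^2 - 16*b*j + 5*j^2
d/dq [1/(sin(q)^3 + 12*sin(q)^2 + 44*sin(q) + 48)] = (-24*sin(q) + 3*cos(q)^2 - 47)*cos(q)/(sin(q)^3 + 12*sin(q)^2 + 44*sin(q) + 48)^2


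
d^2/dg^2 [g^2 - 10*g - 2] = 2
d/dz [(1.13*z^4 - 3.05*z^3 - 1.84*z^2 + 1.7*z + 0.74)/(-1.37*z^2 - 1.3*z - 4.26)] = (-3.0962*z^5 - 0.2285*z^4 - 11.3252*z^3 + 43.7*z^2 + 17.7044*z - 6.28)/(1.8769*z^4 + 3.562*z^3 + 13.3624*z^2 + 11.076*z + 18.1476)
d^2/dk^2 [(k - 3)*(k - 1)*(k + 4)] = 6*k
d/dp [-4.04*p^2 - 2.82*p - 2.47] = -8.08*p - 2.82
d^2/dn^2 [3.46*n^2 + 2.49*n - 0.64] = 6.92000000000000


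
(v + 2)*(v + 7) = v^2 + 9*v + 14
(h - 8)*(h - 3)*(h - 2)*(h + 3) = h^4 - 10*h^3 + 7*h^2 + 90*h - 144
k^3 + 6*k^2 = k^2*(k + 6)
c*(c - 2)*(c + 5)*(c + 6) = c^4 + 9*c^3 + 8*c^2 - 60*c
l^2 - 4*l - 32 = (l - 8)*(l + 4)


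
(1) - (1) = 0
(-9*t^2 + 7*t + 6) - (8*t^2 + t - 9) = -17*t^2 + 6*t + 15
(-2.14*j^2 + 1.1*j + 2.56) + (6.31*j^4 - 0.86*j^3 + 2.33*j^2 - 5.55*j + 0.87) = 6.31*j^4 - 0.86*j^3 + 0.19*j^2 - 4.45*j + 3.43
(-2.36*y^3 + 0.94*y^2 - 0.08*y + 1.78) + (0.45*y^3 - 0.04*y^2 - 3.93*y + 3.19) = -1.91*y^3 + 0.9*y^2 - 4.01*y + 4.97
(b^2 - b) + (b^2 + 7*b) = 2*b^2 + 6*b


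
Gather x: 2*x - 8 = 2*x - 8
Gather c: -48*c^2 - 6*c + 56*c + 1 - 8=-48*c^2 + 50*c - 7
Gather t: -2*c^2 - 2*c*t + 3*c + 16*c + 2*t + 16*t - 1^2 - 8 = -2*c^2 + 19*c + t*(18 - 2*c) - 9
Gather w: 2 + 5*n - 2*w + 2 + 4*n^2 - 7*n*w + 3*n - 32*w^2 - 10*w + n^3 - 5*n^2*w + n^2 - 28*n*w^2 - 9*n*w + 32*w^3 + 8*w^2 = n^3 + 5*n^2 + 8*n + 32*w^3 + w^2*(-28*n - 24) + w*(-5*n^2 - 16*n - 12) + 4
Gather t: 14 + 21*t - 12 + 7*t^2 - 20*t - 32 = 7*t^2 + t - 30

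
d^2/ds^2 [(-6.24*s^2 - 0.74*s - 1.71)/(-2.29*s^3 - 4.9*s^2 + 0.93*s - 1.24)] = (65.446368*s^6 + 23.2838039999999*s^5 + 237.16614*s^4 + 154.49722*s^3 - 28.20921*s^2 - 102.866556*s + 3.07402200000001)/(12.008989*s^9 + 77.08827*s^8 + 150.317661*s^7 + 74.543872*s^6 + 22.438203*s^5 + 86.186262*s^4 - 24.145125*s^3 + 25.820148*s^2 - 4.289904*s + 1.906624)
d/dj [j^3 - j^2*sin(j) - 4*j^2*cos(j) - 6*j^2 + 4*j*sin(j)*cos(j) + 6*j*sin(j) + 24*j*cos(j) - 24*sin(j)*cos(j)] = 4*j^2*sin(j) - j^2*cos(j) + 3*j^2 - 26*j*sin(j) - 2*j*cos(j) + 4*j*cos(2*j) - 12*j + 6*sin(j) + 2*sin(2*j) + 24*cos(j) - 24*cos(2*j)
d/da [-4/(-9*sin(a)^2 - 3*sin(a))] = -(24/tan(a) + 4*cos(a)/sin(a)^2)/(3*(3*sin(a) + 1)^2)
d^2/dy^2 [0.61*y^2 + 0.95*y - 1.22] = 1.22000000000000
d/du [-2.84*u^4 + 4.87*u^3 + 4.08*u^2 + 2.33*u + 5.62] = -11.36*u^3 + 14.61*u^2 + 8.16*u + 2.33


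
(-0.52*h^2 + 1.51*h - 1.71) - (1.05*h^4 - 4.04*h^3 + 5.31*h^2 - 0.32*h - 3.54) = -1.05*h^4 + 4.04*h^3 - 5.83*h^2 + 1.83*h + 1.83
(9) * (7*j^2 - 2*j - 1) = 63*j^2 - 18*j - 9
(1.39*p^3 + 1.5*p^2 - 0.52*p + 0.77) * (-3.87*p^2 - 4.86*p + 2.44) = -5.3793*p^5 - 12.5604*p^4 - 1.886*p^3 + 3.2073*p^2 - 5.011*p + 1.8788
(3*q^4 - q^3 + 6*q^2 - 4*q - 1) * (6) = 18*q^4 - 6*q^3 + 36*q^2 - 24*q - 6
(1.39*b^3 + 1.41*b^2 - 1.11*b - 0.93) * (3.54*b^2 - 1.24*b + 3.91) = 4.9206*b^5 + 3.2678*b^4 - 0.2429*b^3 + 3.5973*b^2 - 3.1869*b - 3.6363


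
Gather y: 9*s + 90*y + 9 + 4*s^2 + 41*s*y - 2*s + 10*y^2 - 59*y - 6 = 4*s^2 + 7*s + 10*y^2 + y*(41*s + 31) + 3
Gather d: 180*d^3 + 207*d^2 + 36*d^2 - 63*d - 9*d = 180*d^3 + 243*d^2 - 72*d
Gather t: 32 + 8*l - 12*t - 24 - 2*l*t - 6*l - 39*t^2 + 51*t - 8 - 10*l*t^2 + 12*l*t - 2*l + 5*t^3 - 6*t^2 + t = 5*t^3 + t^2*(-10*l - 45) + t*(10*l + 40)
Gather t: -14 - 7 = -21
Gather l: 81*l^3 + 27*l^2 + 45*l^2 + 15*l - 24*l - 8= 81*l^3 + 72*l^2 - 9*l - 8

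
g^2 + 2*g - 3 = (g - 1)*(g + 3)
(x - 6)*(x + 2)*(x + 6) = x^3 + 2*x^2 - 36*x - 72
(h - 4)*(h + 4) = h^2 - 16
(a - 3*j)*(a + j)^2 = a^3 - a^2*j - 5*a*j^2 - 3*j^3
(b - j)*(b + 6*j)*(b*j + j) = b^3*j + 5*b^2*j^2 + b^2*j - 6*b*j^3 + 5*b*j^2 - 6*j^3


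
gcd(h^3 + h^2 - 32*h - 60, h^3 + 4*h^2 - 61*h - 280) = h + 5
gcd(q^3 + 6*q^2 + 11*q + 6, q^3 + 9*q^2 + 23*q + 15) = q^2 + 4*q + 3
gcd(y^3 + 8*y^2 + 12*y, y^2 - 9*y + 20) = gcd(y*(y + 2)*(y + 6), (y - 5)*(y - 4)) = 1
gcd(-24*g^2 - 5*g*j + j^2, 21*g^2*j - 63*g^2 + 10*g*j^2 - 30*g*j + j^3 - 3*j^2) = 3*g + j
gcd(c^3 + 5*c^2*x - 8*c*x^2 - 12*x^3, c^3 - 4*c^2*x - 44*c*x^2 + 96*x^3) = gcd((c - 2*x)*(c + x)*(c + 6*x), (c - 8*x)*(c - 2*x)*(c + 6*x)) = -c^2 - 4*c*x + 12*x^2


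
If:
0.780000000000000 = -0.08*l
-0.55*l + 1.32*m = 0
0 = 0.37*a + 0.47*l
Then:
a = 12.39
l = -9.75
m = -4.06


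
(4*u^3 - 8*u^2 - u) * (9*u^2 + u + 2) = 36*u^5 - 68*u^4 - 9*u^3 - 17*u^2 - 2*u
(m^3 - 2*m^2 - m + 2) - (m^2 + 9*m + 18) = m^3 - 3*m^2 - 10*m - 16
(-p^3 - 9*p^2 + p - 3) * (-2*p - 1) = 2*p^4 + 19*p^3 + 7*p^2 + 5*p + 3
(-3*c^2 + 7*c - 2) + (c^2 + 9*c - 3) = -2*c^2 + 16*c - 5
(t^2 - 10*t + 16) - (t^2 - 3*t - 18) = 34 - 7*t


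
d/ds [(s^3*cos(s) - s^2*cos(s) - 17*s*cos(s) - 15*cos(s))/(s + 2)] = ((s + 2)*(-s^3*sin(s) + s^2*sin(s) + 3*s^2*cos(s) + 17*s*sin(s) - 2*s*cos(s) + 15*sin(s) - 17*cos(s)) + (-s^3 + s^2 + 17*s + 15)*cos(s))/(s + 2)^2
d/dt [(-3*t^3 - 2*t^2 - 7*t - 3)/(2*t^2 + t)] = 3*(-2*t^4 - 2*t^3 + 4*t^2 + 4*t + 1)/(t^2*(4*t^2 + 4*t + 1))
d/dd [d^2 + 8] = 2*d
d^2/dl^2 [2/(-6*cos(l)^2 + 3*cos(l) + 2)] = 6*(-48*sin(l)^4 + 43*sin(l)^2 - 41*cos(l)/2 + 9*cos(3*l)/2 + 19)/(6*sin(l)^2 + 3*cos(l) - 4)^3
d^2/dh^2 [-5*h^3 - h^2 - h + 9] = -30*h - 2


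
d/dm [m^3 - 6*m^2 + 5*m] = 3*m^2 - 12*m + 5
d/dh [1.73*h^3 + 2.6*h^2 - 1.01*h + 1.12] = 5.19*h^2 + 5.2*h - 1.01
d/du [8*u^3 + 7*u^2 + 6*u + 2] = 24*u^2 + 14*u + 6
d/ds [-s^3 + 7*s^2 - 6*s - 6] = -3*s^2 + 14*s - 6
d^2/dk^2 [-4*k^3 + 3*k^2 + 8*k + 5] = 6 - 24*k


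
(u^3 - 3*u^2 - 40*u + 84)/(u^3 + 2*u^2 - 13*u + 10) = (u^2 - u - 42)/(u^2 + 4*u - 5)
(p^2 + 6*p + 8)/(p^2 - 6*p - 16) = (p + 4)/(p - 8)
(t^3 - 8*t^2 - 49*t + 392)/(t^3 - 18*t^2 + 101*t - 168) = (t + 7)/(t - 3)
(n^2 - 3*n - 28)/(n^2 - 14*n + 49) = (n + 4)/(n - 7)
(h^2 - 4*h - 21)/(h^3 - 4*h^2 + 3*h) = (h^2 - 4*h - 21)/(h*(h^2 - 4*h + 3))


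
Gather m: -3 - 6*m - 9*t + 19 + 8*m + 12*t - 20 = 2*m + 3*t - 4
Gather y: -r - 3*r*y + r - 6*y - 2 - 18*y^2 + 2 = -18*y^2 + y*(-3*r - 6)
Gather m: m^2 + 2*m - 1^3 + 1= m^2 + 2*m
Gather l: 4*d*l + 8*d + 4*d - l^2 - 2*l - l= 12*d - l^2 + l*(4*d - 3)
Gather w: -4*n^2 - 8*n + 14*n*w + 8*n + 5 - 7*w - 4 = -4*n^2 + w*(14*n - 7) + 1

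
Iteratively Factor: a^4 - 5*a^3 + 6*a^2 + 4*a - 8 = (a + 1)*(a^3 - 6*a^2 + 12*a - 8) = (a - 2)*(a + 1)*(a^2 - 4*a + 4) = (a - 2)^2*(a + 1)*(a - 2)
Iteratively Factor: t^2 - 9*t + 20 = (t - 4)*(t - 5)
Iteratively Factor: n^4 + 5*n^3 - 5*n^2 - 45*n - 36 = (n - 3)*(n^3 + 8*n^2 + 19*n + 12) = (n - 3)*(n + 1)*(n^2 + 7*n + 12) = (n - 3)*(n + 1)*(n + 3)*(n + 4)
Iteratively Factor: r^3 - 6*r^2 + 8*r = (r - 4)*(r^2 - 2*r) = r*(r - 4)*(r - 2)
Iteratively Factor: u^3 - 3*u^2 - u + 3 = (u + 1)*(u^2 - 4*u + 3) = (u - 1)*(u + 1)*(u - 3)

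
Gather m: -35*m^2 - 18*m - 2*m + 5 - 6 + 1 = -35*m^2 - 20*m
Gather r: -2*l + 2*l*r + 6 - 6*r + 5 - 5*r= -2*l + r*(2*l - 11) + 11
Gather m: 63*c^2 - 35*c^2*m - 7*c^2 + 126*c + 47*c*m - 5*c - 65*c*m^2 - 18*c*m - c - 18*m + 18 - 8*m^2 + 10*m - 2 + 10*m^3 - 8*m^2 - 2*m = 56*c^2 + 120*c + 10*m^3 + m^2*(-65*c - 16) + m*(-35*c^2 + 29*c - 10) + 16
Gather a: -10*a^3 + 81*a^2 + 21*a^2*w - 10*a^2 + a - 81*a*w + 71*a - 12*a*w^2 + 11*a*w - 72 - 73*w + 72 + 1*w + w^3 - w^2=-10*a^3 + a^2*(21*w + 71) + a*(-12*w^2 - 70*w + 72) + w^3 - w^2 - 72*w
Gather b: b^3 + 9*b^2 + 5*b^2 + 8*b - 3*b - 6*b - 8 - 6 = b^3 + 14*b^2 - b - 14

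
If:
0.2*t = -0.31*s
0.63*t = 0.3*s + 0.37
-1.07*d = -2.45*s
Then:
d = -0.66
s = -0.29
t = 0.45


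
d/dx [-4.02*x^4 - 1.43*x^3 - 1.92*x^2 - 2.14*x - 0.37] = -16.08*x^3 - 4.29*x^2 - 3.84*x - 2.14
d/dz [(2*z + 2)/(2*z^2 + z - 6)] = 2*(2*z^2 + z - (z + 1)*(4*z + 1) - 6)/(2*z^2 + z - 6)^2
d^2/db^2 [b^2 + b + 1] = 2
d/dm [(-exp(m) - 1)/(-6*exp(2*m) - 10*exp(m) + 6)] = (-(exp(m) + 1)*(6*exp(m) + 5) + 3*exp(2*m) + 5*exp(m) - 3)*exp(m)/(2*(3*exp(2*m) + 5*exp(m) - 3)^2)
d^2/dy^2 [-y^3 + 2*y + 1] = -6*y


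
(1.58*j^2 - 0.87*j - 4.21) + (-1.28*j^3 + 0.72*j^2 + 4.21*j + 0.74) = -1.28*j^3 + 2.3*j^2 + 3.34*j - 3.47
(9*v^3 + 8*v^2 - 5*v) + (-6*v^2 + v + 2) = 9*v^3 + 2*v^2 - 4*v + 2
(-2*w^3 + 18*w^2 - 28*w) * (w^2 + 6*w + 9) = -2*w^5 + 6*w^4 + 62*w^3 - 6*w^2 - 252*w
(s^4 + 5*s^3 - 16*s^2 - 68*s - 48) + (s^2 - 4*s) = s^4 + 5*s^3 - 15*s^2 - 72*s - 48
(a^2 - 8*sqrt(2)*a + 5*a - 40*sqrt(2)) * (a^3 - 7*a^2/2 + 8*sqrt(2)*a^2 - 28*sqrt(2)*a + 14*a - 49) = a^5 + 3*a^4/2 - 263*a^3/2 - 171*a^2 - 112*sqrt(2)*a^2 - 168*sqrt(2)*a + 1995*a + 1960*sqrt(2)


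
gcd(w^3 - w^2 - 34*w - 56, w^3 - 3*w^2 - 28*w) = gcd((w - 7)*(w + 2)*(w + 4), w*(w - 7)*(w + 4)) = w^2 - 3*w - 28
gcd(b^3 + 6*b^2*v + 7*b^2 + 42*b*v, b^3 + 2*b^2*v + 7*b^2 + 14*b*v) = b^2 + 7*b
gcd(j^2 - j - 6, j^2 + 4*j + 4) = j + 2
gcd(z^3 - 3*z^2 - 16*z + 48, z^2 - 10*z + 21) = z - 3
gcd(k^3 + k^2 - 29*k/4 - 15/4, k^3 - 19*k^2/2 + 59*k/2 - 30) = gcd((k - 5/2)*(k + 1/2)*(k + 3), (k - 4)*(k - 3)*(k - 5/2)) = k - 5/2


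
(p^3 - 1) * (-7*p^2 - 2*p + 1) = -7*p^5 - 2*p^4 + p^3 + 7*p^2 + 2*p - 1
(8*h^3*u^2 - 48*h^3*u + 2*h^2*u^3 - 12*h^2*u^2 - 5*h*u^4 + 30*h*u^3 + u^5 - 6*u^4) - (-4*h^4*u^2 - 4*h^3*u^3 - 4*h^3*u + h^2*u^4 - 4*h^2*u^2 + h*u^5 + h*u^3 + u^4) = 4*h^4*u^2 + 4*h^3*u^3 + 8*h^3*u^2 - 44*h^3*u - h^2*u^4 + 2*h^2*u^3 - 8*h^2*u^2 - h*u^5 - 5*h*u^4 + 29*h*u^3 + u^5 - 7*u^4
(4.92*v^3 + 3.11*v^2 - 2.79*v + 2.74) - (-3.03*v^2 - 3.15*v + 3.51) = 4.92*v^3 + 6.14*v^2 + 0.36*v - 0.77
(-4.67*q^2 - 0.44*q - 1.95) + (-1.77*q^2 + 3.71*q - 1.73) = -6.44*q^2 + 3.27*q - 3.68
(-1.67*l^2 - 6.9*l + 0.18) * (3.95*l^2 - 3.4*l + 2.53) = -6.5965*l^4 - 21.577*l^3 + 19.9459*l^2 - 18.069*l + 0.4554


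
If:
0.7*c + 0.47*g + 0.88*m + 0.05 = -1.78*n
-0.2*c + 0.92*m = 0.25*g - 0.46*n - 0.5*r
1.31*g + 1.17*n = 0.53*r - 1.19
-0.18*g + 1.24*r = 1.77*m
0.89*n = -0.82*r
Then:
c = -0.87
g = -2.90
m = -0.84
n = 1.50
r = -1.63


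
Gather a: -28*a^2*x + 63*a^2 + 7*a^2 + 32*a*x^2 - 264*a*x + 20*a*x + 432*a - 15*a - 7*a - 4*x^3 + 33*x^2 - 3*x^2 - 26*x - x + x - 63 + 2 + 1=a^2*(70 - 28*x) + a*(32*x^2 - 244*x + 410) - 4*x^3 + 30*x^2 - 26*x - 60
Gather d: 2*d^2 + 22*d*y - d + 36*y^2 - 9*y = 2*d^2 + d*(22*y - 1) + 36*y^2 - 9*y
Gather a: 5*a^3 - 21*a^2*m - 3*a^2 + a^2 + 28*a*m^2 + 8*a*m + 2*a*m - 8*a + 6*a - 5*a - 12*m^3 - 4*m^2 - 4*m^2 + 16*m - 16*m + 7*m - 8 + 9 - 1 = 5*a^3 + a^2*(-21*m - 2) + a*(28*m^2 + 10*m - 7) - 12*m^3 - 8*m^2 + 7*m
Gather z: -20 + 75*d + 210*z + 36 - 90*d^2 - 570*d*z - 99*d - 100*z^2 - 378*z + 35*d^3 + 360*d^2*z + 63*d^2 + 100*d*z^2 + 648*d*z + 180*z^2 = 35*d^3 - 27*d^2 - 24*d + z^2*(100*d + 80) + z*(360*d^2 + 78*d - 168) + 16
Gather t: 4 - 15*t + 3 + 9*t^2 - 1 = 9*t^2 - 15*t + 6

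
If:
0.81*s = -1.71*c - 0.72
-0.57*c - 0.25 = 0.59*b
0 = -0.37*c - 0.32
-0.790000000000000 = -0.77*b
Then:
No Solution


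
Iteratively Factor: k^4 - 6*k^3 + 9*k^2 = (k - 3)*(k^3 - 3*k^2) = k*(k - 3)*(k^2 - 3*k) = k^2*(k - 3)*(k - 3)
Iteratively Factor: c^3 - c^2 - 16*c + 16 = (c - 4)*(c^2 + 3*c - 4) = (c - 4)*(c - 1)*(c + 4)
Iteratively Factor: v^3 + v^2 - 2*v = (v)*(v^2 + v - 2) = v*(v - 1)*(v + 2)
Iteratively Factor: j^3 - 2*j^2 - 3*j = (j - 3)*(j^2 + j) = (j - 3)*(j + 1)*(j)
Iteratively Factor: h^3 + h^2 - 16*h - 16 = (h + 4)*(h^2 - 3*h - 4) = (h - 4)*(h + 4)*(h + 1)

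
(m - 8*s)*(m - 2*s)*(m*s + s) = m^3*s - 10*m^2*s^2 + m^2*s + 16*m*s^3 - 10*m*s^2 + 16*s^3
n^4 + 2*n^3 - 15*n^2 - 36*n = n*(n - 4)*(n + 3)^2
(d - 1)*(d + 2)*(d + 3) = d^3 + 4*d^2 + d - 6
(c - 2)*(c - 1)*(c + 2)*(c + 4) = c^4 + 3*c^3 - 8*c^2 - 12*c + 16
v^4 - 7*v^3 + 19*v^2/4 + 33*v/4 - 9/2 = (v - 6)*(v - 3/2)*(v - 1/2)*(v + 1)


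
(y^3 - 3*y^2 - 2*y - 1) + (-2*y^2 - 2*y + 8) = y^3 - 5*y^2 - 4*y + 7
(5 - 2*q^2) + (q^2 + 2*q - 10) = -q^2 + 2*q - 5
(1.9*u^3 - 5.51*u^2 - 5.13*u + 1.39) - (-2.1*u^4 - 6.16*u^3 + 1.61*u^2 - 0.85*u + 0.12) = 2.1*u^4 + 8.06*u^3 - 7.12*u^2 - 4.28*u + 1.27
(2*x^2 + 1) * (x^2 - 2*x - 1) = 2*x^4 - 4*x^3 - x^2 - 2*x - 1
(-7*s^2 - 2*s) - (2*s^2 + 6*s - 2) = -9*s^2 - 8*s + 2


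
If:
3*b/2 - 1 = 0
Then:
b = 2/3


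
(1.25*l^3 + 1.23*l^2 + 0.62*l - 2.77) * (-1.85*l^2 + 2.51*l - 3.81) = -2.3125*l^5 + 0.862*l^4 - 2.8222*l^3 + 1.9944*l^2 - 9.3149*l + 10.5537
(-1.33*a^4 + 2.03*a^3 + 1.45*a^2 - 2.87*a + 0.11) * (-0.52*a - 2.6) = 0.6916*a^5 + 2.4024*a^4 - 6.032*a^3 - 2.2776*a^2 + 7.4048*a - 0.286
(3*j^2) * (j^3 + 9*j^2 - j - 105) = 3*j^5 + 27*j^4 - 3*j^3 - 315*j^2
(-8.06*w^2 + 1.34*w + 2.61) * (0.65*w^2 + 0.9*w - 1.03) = -5.239*w^4 - 6.383*w^3 + 11.2043*w^2 + 0.9688*w - 2.6883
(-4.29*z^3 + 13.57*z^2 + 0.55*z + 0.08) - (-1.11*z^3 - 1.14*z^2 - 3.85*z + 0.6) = -3.18*z^3 + 14.71*z^2 + 4.4*z - 0.52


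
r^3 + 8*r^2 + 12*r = r*(r + 2)*(r + 6)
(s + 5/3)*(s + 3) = s^2 + 14*s/3 + 5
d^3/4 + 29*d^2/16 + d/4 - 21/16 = (d/4 + 1/4)*(d - 3/4)*(d + 7)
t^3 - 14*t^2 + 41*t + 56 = (t - 8)*(t - 7)*(t + 1)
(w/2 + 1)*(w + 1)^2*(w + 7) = w^4/2 + 11*w^3/2 + 33*w^2/2 + 37*w/2 + 7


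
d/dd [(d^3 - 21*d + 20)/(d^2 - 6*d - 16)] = (d^4 - 12*d^3 - 27*d^2 - 40*d + 456)/(d^4 - 12*d^3 + 4*d^2 + 192*d + 256)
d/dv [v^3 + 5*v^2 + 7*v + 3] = 3*v^2 + 10*v + 7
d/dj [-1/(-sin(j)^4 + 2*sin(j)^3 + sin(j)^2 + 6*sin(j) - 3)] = 8*(sin(4*j) + 15*cos(j) - 3*cos(3*j))/((1 - cos(2*j))^2 - 30*sin(j) + 2*sin(3*j) + 2*cos(2*j) + 10)^2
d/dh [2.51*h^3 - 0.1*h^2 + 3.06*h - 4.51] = 7.53*h^2 - 0.2*h + 3.06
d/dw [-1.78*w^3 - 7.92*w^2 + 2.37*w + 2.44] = -5.34*w^2 - 15.84*w + 2.37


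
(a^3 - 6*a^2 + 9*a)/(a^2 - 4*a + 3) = a*(a - 3)/(a - 1)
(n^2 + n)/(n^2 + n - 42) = n*(n + 1)/(n^2 + n - 42)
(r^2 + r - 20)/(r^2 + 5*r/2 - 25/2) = 2*(r - 4)/(2*r - 5)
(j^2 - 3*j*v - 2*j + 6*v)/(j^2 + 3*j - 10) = (j - 3*v)/(j + 5)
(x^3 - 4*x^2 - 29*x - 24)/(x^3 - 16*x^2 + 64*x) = (x^2 + 4*x + 3)/(x*(x - 8))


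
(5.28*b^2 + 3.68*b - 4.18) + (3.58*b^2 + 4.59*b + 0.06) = 8.86*b^2 + 8.27*b - 4.12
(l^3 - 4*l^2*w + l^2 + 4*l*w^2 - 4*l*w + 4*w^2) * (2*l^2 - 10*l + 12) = 2*l^5 - 8*l^4*w - 8*l^4 + 8*l^3*w^2 + 32*l^3*w + 2*l^3 - 32*l^2*w^2 - 8*l^2*w + 12*l^2 + 8*l*w^2 - 48*l*w + 48*w^2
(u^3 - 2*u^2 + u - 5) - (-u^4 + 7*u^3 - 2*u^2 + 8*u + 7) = u^4 - 6*u^3 - 7*u - 12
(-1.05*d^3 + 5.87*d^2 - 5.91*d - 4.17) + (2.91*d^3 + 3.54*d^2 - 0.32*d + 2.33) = 1.86*d^3 + 9.41*d^2 - 6.23*d - 1.84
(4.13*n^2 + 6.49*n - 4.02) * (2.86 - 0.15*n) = -0.6195*n^3 + 10.8383*n^2 + 19.1644*n - 11.4972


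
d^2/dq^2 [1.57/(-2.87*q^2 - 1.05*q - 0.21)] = (25.863866*q^2 + 9.46239*q - 1.57*(5.74*q + 1.05)*(11.48*q + 2.1) + 1.892478)/(2.87*q^2 + 1.05*q + 0.21)^3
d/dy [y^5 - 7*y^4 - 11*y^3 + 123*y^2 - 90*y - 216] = 5*y^4 - 28*y^3 - 33*y^2 + 246*y - 90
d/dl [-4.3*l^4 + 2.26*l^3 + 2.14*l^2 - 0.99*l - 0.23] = -17.2*l^3 + 6.78*l^2 + 4.28*l - 0.99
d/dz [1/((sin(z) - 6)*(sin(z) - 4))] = 2*(5 - sin(z))*cos(z)/((sin(z) - 6)^2*(sin(z) - 4)^2)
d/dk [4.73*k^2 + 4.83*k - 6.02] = 9.46*k + 4.83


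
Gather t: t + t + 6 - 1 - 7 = 2*t - 2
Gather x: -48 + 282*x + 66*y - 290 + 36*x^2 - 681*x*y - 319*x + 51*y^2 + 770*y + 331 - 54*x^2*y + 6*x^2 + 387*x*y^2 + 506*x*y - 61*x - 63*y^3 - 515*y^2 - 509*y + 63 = x^2*(42 - 54*y) + x*(387*y^2 - 175*y - 98) - 63*y^3 - 464*y^2 + 327*y + 56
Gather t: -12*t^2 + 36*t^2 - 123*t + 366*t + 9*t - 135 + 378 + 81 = 24*t^2 + 252*t + 324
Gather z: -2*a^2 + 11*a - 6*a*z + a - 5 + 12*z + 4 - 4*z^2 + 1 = -2*a^2 + 12*a - 4*z^2 + z*(12 - 6*a)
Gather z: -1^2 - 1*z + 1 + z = 0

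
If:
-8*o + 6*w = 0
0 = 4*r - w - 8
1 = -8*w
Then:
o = -3/32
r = 63/32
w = -1/8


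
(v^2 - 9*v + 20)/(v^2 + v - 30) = (v - 4)/(v + 6)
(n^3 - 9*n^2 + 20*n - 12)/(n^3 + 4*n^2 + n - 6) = (n^2 - 8*n + 12)/(n^2 + 5*n + 6)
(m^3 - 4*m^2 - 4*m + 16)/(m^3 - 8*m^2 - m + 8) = (m^3 - 4*m^2 - 4*m + 16)/(m^3 - 8*m^2 - m + 8)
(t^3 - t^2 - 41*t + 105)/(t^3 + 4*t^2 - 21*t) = (t - 5)/t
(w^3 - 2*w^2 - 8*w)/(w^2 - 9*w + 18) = w*(w^2 - 2*w - 8)/(w^2 - 9*w + 18)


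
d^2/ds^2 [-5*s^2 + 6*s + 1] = -10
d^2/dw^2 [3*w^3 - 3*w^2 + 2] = 18*w - 6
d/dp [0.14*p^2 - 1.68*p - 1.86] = 0.28*p - 1.68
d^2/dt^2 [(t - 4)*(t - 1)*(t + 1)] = 6*t - 8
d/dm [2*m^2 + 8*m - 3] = 4*m + 8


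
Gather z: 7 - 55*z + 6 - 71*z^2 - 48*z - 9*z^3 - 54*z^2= -9*z^3 - 125*z^2 - 103*z + 13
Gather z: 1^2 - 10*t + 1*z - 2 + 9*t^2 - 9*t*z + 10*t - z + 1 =9*t^2 - 9*t*z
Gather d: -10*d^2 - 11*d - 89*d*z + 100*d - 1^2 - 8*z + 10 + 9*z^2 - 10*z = -10*d^2 + d*(89 - 89*z) + 9*z^2 - 18*z + 9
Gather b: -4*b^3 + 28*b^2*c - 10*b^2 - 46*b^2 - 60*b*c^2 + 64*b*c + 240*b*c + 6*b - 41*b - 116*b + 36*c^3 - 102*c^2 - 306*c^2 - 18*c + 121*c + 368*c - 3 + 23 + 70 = -4*b^3 + b^2*(28*c - 56) + b*(-60*c^2 + 304*c - 151) + 36*c^3 - 408*c^2 + 471*c + 90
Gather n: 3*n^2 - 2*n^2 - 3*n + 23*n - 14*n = n^2 + 6*n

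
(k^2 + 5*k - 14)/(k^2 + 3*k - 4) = (k^2 + 5*k - 14)/(k^2 + 3*k - 4)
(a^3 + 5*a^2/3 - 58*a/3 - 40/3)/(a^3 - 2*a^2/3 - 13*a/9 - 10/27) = 9*(a^2 + a - 20)/(9*a^2 - 12*a - 5)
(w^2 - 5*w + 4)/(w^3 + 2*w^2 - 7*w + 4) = (w - 4)/(w^2 + 3*w - 4)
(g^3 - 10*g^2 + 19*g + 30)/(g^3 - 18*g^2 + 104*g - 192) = (g^2 - 4*g - 5)/(g^2 - 12*g + 32)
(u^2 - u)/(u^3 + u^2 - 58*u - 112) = u*(u - 1)/(u^3 + u^2 - 58*u - 112)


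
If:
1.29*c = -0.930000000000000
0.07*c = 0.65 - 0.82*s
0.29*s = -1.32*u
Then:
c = -0.72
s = 0.85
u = -0.19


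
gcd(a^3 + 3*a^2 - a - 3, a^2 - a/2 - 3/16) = 1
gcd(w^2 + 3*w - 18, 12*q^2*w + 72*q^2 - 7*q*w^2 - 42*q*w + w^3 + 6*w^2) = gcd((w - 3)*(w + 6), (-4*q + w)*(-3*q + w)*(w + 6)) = w + 6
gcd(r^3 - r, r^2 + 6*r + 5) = r + 1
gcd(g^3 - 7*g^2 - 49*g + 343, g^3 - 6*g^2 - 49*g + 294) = g^2 - 49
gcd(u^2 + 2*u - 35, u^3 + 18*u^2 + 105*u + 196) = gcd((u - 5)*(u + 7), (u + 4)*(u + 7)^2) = u + 7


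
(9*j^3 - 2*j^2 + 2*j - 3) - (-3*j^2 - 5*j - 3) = 9*j^3 + j^2 + 7*j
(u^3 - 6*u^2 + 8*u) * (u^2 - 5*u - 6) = u^5 - 11*u^4 + 32*u^3 - 4*u^2 - 48*u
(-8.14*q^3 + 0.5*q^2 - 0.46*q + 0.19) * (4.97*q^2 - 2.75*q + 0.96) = -40.4558*q^5 + 24.87*q^4 - 11.4756*q^3 + 2.6893*q^2 - 0.9641*q + 0.1824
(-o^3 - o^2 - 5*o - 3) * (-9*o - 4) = 9*o^4 + 13*o^3 + 49*o^2 + 47*o + 12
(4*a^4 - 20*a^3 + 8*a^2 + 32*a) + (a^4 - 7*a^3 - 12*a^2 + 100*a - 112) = 5*a^4 - 27*a^3 - 4*a^2 + 132*a - 112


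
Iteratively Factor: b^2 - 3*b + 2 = (b - 1)*(b - 2)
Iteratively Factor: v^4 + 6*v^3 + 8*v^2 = (v)*(v^3 + 6*v^2 + 8*v) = v^2*(v^2 + 6*v + 8) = v^2*(v + 4)*(v + 2)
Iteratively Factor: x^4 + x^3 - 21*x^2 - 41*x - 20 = (x + 4)*(x^3 - 3*x^2 - 9*x - 5) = (x + 1)*(x + 4)*(x^2 - 4*x - 5) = (x + 1)^2*(x + 4)*(x - 5)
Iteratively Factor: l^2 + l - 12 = (l - 3)*(l + 4)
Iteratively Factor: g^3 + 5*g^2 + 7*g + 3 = (g + 3)*(g^2 + 2*g + 1) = (g + 1)*(g + 3)*(g + 1)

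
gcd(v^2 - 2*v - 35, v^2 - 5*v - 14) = v - 7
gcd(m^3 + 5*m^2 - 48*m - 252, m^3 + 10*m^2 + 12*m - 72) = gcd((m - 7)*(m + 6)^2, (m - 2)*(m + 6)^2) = m^2 + 12*m + 36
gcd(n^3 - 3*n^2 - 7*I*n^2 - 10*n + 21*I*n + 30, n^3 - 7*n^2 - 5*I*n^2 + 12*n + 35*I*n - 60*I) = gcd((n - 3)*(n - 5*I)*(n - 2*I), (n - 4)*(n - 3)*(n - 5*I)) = n^2 + n*(-3 - 5*I) + 15*I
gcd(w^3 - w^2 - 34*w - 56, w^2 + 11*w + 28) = w + 4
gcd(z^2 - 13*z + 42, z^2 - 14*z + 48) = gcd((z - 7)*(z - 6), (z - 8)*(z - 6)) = z - 6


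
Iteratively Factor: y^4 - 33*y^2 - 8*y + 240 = (y - 3)*(y^3 + 3*y^2 - 24*y - 80) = (y - 3)*(y + 4)*(y^2 - y - 20) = (y - 3)*(y + 4)^2*(y - 5)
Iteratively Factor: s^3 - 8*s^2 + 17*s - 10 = (s - 2)*(s^2 - 6*s + 5) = (s - 5)*(s - 2)*(s - 1)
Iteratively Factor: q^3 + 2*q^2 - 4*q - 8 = (q - 2)*(q^2 + 4*q + 4) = (q - 2)*(q + 2)*(q + 2)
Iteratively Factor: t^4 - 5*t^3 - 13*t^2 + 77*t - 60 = (t - 5)*(t^3 - 13*t + 12) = (t - 5)*(t - 1)*(t^2 + t - 12) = (t - 5)*(t - 1)*(t + 4)*(t - 3)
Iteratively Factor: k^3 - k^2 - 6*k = (k - 3)*(k^2 + 2*k) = (k - 3)*(k + 2)*(k)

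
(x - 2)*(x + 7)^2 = x^3 + 12*x^2 + 21*x - 98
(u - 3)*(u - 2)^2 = u^3 - 7*u^2 + 16*u - 12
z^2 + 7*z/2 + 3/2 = (z + 1/2)*(z + 3)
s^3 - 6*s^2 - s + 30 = (s - 5)*(s - 3)*(s + 2)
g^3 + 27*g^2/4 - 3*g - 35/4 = (g - 5/4)*(g + 1)*(g + 7)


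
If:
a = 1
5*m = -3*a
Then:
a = 1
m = -3/5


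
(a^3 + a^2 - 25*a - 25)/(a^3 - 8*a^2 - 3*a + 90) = (a^2 + 6*a + 5)/(a^2 - 3*a - 18)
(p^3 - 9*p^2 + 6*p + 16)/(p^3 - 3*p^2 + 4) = (p - 8)/(p - 2)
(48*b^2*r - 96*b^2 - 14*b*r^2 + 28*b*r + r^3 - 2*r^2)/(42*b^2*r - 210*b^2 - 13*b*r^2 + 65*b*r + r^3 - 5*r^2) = (-8*b*r + 16*b + r^2 - 2*r)/(-7*b*r + 35*b + r^2 - 5*r)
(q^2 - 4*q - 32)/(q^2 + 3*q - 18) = (q^2 - 4*q - 32)/(q^2 + 3*q - 18)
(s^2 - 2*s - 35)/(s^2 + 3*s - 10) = (s - 7)/(s - 2)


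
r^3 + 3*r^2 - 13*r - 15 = (r - 3)*(r + 1)*(r + 5)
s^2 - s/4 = s*(s - 1/4)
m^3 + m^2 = m^2*(m + 1)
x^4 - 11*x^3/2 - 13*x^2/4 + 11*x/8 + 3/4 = (x - 6)*(x - 1/2)*(x + 1/2)^2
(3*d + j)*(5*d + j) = 15*d^2 + 8*d*j + j^2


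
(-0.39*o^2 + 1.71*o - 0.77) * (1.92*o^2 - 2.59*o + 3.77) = -0.7488*o^4 + 4.2933*o^3 - 7.3776*o^2 + 8.441*o - 2.9029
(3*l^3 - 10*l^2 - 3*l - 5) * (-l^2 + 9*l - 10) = -3*l^5 + 37*l^4 - 117*l^3 + 78*l^2 - 15*l + 50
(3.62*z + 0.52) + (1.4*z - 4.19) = 5.02*z - 3.67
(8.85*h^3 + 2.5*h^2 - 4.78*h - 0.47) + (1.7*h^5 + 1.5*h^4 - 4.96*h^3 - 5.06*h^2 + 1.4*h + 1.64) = 1.7*h^5 + 1.5*h^4 + 3.89*h^3 - 2.56*h^2 - 3.38*h + 1.17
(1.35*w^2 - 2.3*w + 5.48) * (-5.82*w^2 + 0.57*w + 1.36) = -7.857*w^4 + 14.1555*w^3 - 31.3686*w^2 - 0.00439999999999996*w + 7.4528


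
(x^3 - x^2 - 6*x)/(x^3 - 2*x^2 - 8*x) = (x - 3)/(x - 4)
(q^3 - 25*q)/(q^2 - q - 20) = q*(q + 5)/(q + 4)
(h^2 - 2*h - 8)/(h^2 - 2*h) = (h^2 - 2*h - 8)/(h*(h - 2))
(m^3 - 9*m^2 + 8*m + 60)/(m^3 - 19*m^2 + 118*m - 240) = (m + 2)/(m - 8)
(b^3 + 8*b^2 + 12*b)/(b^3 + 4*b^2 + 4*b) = (b + 6)/(b + 2)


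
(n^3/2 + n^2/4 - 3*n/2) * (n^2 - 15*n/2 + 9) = n^5/2 - 7*n^4/2 + 9*n^3/8 + 27*n^2/2 - 27*n/2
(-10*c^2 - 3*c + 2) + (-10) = -10*c^2 - 3*c - 8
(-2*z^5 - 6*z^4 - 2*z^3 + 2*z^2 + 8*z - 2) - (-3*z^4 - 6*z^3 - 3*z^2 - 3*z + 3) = -2*z^5 - 3*z^4 + 4*z^3 + 5*z^2 + 11*z - 5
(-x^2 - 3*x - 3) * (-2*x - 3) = 2*x^3 + 9*x^2 + 15*x + 9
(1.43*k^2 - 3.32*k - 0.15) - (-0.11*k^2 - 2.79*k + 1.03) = 1.54*k^2 - 0.53*k - 1.18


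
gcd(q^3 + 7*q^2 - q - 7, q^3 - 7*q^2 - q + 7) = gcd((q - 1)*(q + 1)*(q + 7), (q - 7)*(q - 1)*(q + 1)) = q^2 - 1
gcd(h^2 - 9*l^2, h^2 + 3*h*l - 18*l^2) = h - 3*l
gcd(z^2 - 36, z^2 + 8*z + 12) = z + 6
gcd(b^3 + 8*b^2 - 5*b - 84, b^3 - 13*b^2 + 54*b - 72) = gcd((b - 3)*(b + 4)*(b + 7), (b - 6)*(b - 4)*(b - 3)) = b - 3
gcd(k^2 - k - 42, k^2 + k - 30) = k + 6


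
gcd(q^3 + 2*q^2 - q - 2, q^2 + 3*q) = 1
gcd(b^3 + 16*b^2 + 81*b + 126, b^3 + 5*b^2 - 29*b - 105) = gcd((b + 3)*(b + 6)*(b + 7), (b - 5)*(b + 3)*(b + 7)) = b^2 + 10*b + 21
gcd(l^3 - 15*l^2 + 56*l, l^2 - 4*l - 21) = l - 7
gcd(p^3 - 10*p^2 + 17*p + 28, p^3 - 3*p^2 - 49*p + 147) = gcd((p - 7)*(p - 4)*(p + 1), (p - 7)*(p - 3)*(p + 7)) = p - 7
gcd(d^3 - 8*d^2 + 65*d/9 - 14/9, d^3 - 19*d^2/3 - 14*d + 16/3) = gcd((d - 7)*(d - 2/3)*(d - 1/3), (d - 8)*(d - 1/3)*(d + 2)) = d - 1/3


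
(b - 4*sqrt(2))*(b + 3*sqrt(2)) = b^2 - sqrt(2)*b - 24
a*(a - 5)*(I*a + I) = I*a^3 - 4*I*a^2 - 5*I*a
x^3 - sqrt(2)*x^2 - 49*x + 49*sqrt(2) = (x - 7)*(x + 7)*(x - sqrt(2))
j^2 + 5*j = j*(j + 5)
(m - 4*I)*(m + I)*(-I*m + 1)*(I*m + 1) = m^4 - 3*I*m^3 + 5*m^2 - 3*I*m + 4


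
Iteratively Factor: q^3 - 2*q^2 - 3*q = (q + 1)*(q^2 - 3*q) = q*(q + 1)*(q - 3)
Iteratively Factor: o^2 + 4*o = (o)*(o + 4)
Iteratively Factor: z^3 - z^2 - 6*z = (z)*(z^2 - z - 6) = z*(z + 2)*(z - 3)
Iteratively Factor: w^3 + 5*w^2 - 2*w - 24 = (w + 3)*(w^2 + 2*w - 8) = (w - 2)*(w + 3)*(w + 4)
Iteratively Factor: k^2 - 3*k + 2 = (k - 1)*(k - 2)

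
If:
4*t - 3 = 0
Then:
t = 3/4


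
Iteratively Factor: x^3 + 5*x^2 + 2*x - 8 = (x + 2)*(x^2 + 3*x - 4) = (x - 1)*(x + 2)*(x + 4)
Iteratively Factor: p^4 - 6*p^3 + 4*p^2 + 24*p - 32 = (p + 2)*(p^3 - 8*p^2 + 20*p - 16) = (p - 4)*(p + 2)*(p^2 - 4*p + 4) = (p - 4)*(p - 2)*(p + 2)*(p - 2)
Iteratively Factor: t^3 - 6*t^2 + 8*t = (t - 4)*(t^2 - 2*t) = (t - 4)*(t - 2)*(t)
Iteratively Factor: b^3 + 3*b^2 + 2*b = (b + 2)*(b^2 + b) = b*(b + 2)*(b + 1)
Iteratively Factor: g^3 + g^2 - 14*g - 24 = (g - 4)*(g^2 + 5*g + 6) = (g - 4)*(g + 3)*(g + 2)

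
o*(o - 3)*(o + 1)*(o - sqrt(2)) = o^4 - 2*o^3 - sqrt(2)*o^3 - 3*o^2 + 2*sqrt(2)*o^2 + 3*sqrt(2)*o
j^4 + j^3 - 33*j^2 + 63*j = j*(j - 3)^2*(j + 7)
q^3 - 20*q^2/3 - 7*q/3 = q*(q - 7)*(q + 1/3)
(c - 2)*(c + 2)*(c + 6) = c^3 + 6*c^2 - 4*c - 24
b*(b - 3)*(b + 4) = b^3 + b^2 - 12*b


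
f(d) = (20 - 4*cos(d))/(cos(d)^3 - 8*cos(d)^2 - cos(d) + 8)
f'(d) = (20 - 4*cos(d))*(3*sin(d)*cos(d)^2 - 16*sin(d)*cos(d) - sin(d))/(cos(d)^3 - 8*cos(d)^2 - cos(d) + 8)^2 + 4*sin(d)/(cos(d)^3 - 8*cos(d)^2 - cos(d) + 8) = 2*(-163*cos(d) + 23*cos(2*d) - cos(3*d) + 29)/((cos(d) - 8)^2*sin(d)^3)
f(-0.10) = 229.46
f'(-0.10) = 4571.39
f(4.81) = 2.51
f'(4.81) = 0.30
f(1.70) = 2.57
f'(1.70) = 0.85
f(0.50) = 10.07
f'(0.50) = -36.38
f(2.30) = 4.70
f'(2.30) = 8.62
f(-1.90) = 2.86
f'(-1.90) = -2.14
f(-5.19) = 3.05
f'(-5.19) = -2.92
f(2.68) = 13.36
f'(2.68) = 54.07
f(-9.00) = 15.62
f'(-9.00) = -69.45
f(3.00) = 133.83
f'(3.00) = 1878.74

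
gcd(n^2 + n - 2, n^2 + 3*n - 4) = n - 1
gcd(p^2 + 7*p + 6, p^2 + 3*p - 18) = p + 6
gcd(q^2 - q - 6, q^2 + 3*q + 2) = q + 2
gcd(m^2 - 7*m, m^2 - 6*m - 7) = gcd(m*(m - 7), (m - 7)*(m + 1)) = m - 7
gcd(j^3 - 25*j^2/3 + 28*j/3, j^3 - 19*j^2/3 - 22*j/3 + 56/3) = j^2 - 25*j/3 + 28/3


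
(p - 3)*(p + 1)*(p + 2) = p^3 - 7*p - 6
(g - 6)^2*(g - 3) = g^3 - 15*g^2 + 72*g - 108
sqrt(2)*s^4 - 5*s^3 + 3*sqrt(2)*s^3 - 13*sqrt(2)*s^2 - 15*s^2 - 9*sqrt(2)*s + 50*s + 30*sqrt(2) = (s - 2)*(s + 5)*(s - 3*sqrt(2))*(sqrt(2)*s + 1)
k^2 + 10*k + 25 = (k + 5)^2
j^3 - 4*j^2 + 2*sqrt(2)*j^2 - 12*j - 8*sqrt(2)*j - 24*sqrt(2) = (j - 6)*(j + 2)*(j + 2*sqrt(2))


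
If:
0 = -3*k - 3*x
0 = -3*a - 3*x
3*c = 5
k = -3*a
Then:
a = 0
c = 5/3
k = 0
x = 0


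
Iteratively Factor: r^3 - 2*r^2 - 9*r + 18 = (r - 2)*(r^2 - 9) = (r - 2)*(r + 3)*(r - 3)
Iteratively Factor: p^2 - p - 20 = (p + 4)*(p - 5)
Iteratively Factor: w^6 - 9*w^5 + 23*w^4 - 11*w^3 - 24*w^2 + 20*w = (w - 2)*(w^5 - 7*w^4 + 9*w^3 + 7*w^2 - 10*w) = (w - 5)*(w - 2)*(w^4 - 2*w^3 - w^2 + 2*w) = (w - 5)*(w - 2)^2*(w^3 - w) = (w - 5)*(w - 2)^2*(w - 1)*(w^2 + w) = w*(w - 5)*(w - 2)^2*(w - 1)*(w + 1)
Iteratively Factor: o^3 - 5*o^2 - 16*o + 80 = (o - 5)*(o^2 - 16) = (o - 5)*(o + 4)*(o - 4)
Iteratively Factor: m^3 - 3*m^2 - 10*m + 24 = (m + 3)*(m^2 - 6*m + 8) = (m - 2)*(m + 3)*(m - 4)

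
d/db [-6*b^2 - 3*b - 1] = -12*b - 3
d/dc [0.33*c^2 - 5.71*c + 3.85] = 0.66*c - 5.71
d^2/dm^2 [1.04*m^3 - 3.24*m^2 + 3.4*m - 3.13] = 6.24*m - 6.48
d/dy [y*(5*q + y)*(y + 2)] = 10*q*y + 10*q + 3*y^2 + 4*y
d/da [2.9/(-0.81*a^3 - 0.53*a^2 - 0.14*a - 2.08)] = (7.047*a^2 + 3.074*a + 0.406)/(0.81*a^3 + 0.53*a^2 + 0.14*a + 2.08)^2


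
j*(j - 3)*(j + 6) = j^3 + 3*j^2 - 18*j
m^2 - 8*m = m*(m - 8)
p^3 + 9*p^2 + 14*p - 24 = (p - 1)*(p + 4)*(p + 6)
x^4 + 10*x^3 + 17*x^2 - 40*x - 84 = (x - 2)*(x + 2)*(x + 3)*(x + 7)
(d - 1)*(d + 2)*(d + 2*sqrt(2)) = d^3 + d^2 + 2*sqrt(2)*d^2 - 2*d + 2*sqrt(2)*d - 4*sqrt(2)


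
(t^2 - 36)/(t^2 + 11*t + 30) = (t - 6)/(t + 5)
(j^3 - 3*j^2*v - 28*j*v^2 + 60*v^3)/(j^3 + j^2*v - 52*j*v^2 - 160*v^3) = (-j^2 + 8*j*v - 12*v^2)/(-j^2 + 4*j*v + 32*v^2)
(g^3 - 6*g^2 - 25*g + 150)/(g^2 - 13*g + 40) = (g^2 - g - 30)/(g - 8)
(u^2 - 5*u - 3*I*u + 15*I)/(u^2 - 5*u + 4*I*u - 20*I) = (u - 3*I)/(u + 4*I)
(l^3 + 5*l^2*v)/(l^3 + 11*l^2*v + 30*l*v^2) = l/(l + 6*v)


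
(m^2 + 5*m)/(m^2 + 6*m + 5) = m/(m + 1)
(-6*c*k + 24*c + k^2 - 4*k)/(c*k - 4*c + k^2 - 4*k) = (-6*c + k)/(c + k)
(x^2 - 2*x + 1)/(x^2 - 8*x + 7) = (x - 1)/(x - 7)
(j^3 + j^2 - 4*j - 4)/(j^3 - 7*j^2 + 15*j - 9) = (j^3 + j^2 - 4*j - 4)/(j^3 - 7*j^2 + 15*j - 9)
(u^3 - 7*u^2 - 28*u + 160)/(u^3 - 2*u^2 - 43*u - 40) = (u - 4)/(u + 1)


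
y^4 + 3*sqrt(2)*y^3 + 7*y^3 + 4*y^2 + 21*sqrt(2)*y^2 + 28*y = y*(y + 7)*(y + sqrt(2))*(y + 2*sqrt(2))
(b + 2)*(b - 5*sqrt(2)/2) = b^2 - 5*sqrt(2)*b/2 + 2*b - 5*sqrt(2)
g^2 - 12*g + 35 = (g - 7)*(g - 5)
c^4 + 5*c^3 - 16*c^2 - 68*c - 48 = (c - 4)*(c + 1)*(c + 2)*(c + 6)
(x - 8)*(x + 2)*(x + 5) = x^3 - x^2 - 46*x - 80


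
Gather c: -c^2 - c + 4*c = -c^2 + 3*c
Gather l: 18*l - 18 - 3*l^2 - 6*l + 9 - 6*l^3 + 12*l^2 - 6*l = -6*l^3 + 9*l^2 + 6*l - 9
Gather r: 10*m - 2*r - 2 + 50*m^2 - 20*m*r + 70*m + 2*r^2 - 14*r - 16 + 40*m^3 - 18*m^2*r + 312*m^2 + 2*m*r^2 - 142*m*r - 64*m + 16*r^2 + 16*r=40*m^3 + 362*m^2 + 16*m + r^2*(2*m + 18) + r*(-18*m^2 - 162*m) - 18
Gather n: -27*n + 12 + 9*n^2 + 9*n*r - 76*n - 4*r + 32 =9*n^2 + n*(9*r - 103) - 4*r + 44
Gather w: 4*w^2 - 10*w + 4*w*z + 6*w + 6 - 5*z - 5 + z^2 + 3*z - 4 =4*w^2 + w*(4*z - 4) + z^2 - 2*z - 3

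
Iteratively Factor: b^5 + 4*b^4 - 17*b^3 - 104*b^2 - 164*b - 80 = (b - 5)*(b^4 + 9*b^3 + 28*b^2 + 36*b + 16) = (b - 5)*(b + 1)*(b^3 + 8*b^2 + 20*b + 16) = (b - 5)*(b + 1)*(b + 2)*(b^2 + 6*b + 8) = (b - 5)*(b + 1)*(b + 2)*(b + 4)*(b + 2)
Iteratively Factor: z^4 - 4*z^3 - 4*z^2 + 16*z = (z)*(z^3 - 4*z^2 - 4*z + 16) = z*(z - 4)*(z^2 - 4) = z*(z - 4)*(z - 2)*(z + 2)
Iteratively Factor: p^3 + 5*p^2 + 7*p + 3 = (p + 1)*(p^2 + 4*p + 3) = (p + 1)^2*(p + 3)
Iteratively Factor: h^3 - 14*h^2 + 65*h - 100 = (h - 4)*(h^2 - 10*h + 25) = (h - 5)*(h - 4)*(h - 5)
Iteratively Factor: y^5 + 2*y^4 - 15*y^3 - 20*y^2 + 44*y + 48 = (y + 4)*(y^4 - 2*y^3 - 7*y^2 + 8*y + 12) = (y - 3)*(y + 4)*(y^3 + y^2 - 4*y - 4) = (y - 3)*(y + 1)*(y + 4)*(y^2 - 4) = (y - 3)*(y - 2)*(y + 1)*(y + 4)*(y + 2)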